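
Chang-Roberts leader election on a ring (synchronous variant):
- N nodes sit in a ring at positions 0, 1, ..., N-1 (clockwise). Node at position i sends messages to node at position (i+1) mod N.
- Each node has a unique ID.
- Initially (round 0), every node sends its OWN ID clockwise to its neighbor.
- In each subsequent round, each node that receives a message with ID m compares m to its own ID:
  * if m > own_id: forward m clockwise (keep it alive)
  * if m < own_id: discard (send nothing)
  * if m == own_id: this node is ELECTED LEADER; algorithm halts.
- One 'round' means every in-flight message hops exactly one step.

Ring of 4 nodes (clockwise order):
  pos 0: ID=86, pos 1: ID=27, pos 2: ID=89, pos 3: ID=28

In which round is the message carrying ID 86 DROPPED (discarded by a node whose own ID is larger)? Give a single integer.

Round 1: pos1(id27) recv 86: fwd; pos2(id89) recv 27: drop; pos3(id28) recv 89: fwd; pos0(id86) recv 28: drop
Round 2: pos2(id89) recv 86: drop; pos0(id86) recv 89: fwd
Round 3: pos1(id27) recv 89: fwd
Round 4: pos2(id89) recv 89: ELECTED
Message ID 86 originates at pos 0; dropped at pos 2 in round 2

Answer: 2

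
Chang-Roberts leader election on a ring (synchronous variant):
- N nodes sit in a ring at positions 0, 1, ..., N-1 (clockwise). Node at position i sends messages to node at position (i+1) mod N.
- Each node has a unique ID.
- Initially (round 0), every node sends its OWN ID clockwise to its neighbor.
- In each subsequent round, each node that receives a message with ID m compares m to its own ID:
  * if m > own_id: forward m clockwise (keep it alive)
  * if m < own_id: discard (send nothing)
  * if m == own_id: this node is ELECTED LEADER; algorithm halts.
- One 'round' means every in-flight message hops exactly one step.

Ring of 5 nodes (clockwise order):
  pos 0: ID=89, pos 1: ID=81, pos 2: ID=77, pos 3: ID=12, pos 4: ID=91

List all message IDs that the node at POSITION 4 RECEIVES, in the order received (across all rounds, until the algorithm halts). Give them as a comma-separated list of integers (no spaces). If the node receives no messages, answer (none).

Round 1: pos1(id81) recv 89: fwd; pos2(id77) recv 81: fwd; pos3(id12) recv 77: fwd; pos4(id91) recv 12: drop; pos0(id89) recv 91: fwd
Round 2: pos2(id77) recv 89: fwd; pos3(id12) recv 81: fwd; pos4(id91) recv 77: drop; pos1(id81) recv 91: fwd
Round 3: pos3(id12) recv 89: fwd; pos4(id91) recv 81: drop; pos2(id77) recv 91: fwd
Round 4: pos4(id91) recv 89: drop; pos3(id12) recv 91: fwd
Round 5: pos4(id91) recv 91: ELECTED

Answer: 12,77,81,89,91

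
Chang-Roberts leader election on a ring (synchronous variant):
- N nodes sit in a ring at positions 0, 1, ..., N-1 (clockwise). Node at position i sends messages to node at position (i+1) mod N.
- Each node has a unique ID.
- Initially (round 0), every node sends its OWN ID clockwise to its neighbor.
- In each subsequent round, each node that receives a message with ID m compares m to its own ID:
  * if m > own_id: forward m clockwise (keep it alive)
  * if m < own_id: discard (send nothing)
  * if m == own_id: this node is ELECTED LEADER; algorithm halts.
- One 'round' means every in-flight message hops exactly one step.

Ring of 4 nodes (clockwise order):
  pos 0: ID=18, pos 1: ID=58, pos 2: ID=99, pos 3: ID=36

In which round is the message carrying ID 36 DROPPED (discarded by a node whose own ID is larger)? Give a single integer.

Answer: 2

Derivation:
Round 1: pos1(id58) recv 18: drop; pos2(id99) recv 58: drop; pos3(id36) recv 99: fwd; pos0(id18) recv 36: fwd
Round 2: pos0(id18) recv 99: fwd; pos1(id58) recv 36: drop
Round 3: pos1(id58) recv 99: fwd
Round 4: pos2(id99) recv 99: ELECTED
Message ID 36 originates at pos 3; dropped at pos 1 in round 2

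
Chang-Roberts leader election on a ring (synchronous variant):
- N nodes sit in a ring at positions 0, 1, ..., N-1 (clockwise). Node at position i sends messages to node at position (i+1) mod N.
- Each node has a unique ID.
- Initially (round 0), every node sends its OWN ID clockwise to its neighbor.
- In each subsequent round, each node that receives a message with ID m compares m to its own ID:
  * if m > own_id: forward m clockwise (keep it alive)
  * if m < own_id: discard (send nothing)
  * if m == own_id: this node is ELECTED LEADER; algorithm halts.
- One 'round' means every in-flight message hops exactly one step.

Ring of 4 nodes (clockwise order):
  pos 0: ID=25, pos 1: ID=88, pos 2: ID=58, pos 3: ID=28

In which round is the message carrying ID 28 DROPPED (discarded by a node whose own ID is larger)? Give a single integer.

Answer: 2

Derivation:
Round 1: pos1(id88) recv 25: drop; pos2(id58) recv 88: fwd; pos3(id28) recv 58: fwd; pos0(id25) recv 28: fwd
Round 2: pos3(id28) recv 88: fwd; pos0(id25) recv 58: fwd; pos1(id88) recv 28: drop
Round 3: pos0(id25) recv 88: fwd; pos1(id88) recv 58: drop
Round 4: pos1(id88) recv 88: ELECTED
Message ID 28 originates at pos 3; dropped at pos 1 in round 2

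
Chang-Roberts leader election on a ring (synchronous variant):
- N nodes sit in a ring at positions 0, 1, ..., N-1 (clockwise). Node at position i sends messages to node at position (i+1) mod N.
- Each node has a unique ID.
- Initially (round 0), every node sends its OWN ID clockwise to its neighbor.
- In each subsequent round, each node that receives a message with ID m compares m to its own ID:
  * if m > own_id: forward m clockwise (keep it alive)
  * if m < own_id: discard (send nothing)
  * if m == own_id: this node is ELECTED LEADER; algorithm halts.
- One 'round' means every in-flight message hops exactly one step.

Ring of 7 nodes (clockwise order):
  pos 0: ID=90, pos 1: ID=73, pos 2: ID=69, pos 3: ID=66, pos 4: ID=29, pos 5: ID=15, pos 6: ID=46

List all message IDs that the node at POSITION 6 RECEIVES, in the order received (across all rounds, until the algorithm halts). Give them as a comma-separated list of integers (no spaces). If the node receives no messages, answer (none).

Answer: 15,29,66,69,73,90

Derivation:
Round 1: pos1(id73) recv 90: fwd; pos2(id69) recv 73: fwd; pos3(id66) recv 69: fwd; pos4(id29) recv 66: fwd; pos5(id15) recv 29: fwd; pos6(id46) recv 15: drop; pos0(id90) recv 46: drop
Round 2: pos2(id69) recv 90: fwd; pos3(id66) recv 73: fwd; pos4(id29) recv 69: fwd; pos5(id15) recv 66: fwd; pos6(id46) recv 29: drop
Round 3: pos3(id66) recv 90: fwd; pos4(id29) recv 73: fwd; pos5(id15) recv 69: fwd; pos6(id46) recv 66: fwd
Round 4: pos4(id29) recv 90: fwd; pos5(id15) recv 73: fwd; pos6(id46) recv 69: fwd; pos0(id90) recv 66: drop
Round 5: pos5(id15) recv 90: fwd; pos6(id46) recv 73: fwd; pos0(id90) recv 69: drop
Round 6: pos6(id46) recv 90: fwd; pos0(id90) recv 73: drop
Round 7: pos0(id90) recv 90: ELECTED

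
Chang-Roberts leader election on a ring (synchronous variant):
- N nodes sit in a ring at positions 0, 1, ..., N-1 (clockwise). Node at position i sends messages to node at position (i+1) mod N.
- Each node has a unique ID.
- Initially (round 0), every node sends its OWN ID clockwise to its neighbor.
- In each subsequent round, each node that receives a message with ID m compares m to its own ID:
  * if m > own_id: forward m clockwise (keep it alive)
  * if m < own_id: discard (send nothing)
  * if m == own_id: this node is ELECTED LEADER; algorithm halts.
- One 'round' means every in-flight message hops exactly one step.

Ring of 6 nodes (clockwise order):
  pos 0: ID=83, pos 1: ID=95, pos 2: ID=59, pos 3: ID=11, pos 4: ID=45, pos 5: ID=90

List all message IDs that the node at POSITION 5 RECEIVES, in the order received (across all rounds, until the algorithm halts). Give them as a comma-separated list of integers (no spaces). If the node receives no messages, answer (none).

Answer: 45,59,95

Derivation:
Round 1: pos1(id95) recv 83: drop; pos2(id59) recv 95: fwd; pos3(id11) recv 59: fwd; pos4(id45) recv 11: drop; pos5(id90) recv 45: drop; pos0(id83) recv 90: fwd
Round 2: pos3(id11) recv 95: fwd; pos4(id45) recv 59: fwd; pos1(id95) recv 90: drop
Round 3: pos4(id45) recv 95: fwd; pos5(id90) recv 59: drop
Round 4: pos5(id90) recv 95: fwd
Round 5: pos0(id83) recv 95: fwd
Round 6: pos1(id95) recv 95: ELECTED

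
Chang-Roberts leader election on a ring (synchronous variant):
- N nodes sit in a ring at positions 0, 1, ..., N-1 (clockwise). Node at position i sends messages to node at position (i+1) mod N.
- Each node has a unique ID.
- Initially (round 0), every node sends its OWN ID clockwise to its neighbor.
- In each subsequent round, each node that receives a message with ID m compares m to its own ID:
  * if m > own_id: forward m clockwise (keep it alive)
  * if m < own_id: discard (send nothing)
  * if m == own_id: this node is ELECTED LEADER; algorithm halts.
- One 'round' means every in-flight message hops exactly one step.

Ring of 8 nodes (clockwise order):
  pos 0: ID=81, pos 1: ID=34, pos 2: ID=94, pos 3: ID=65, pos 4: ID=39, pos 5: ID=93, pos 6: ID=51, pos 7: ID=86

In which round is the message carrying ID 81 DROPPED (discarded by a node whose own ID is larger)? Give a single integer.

Round 1: pos1(id34) recv 81: fwd; pos2(id94) recv 34: drop; pos3(id65) recv 94: fwd; pos4(id39) recv 65: fwd; pos5(id93) recv 39: drop; pos6(id51) recv 93: fwd; pos7(id86) recv 51: drop; pos0(id81) recv 86: fwd
Round 2: pos2(id94) recv 81: drop; pos4(id39) recv 94: fwd; pos5(id93) recv 65: drop; pos7(id86) recv 93: fwd; pos1(id34) recv 86: fwd
Round 3: pos5(id93) recv 94: fwd; pos0(id81) recv 93: fwd; pos2(id94) recv 86: drop
Round 4: pos6(id51) recv 94: fwd; pos1(id34) recv 93: fwd
Round 5: pos7(id86) recv 94: fwd; pos2(id94) recv 93: drop
Round 6: pos0(id81) recv 94: fwd
Round 7: pos1(id34) recv 94: fwd
Round 8: pos2(id94) recv 94: ELECTED
Message ID 81 originates at pos 0; dropped at pos 2 in round 2

Answer: 2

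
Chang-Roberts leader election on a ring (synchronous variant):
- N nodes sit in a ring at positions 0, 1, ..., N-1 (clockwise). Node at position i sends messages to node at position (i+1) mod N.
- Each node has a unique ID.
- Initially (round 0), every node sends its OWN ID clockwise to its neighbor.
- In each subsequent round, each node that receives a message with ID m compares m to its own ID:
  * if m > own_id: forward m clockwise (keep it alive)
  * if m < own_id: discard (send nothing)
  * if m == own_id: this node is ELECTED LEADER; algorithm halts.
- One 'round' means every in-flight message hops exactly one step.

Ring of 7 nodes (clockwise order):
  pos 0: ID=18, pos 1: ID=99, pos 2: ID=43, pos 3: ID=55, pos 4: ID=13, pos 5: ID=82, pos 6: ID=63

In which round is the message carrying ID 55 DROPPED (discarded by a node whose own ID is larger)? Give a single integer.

Answer: 2

Derivation:
Round 1: pos1(id99) recv 18: drop; pos2(id43) recv 99: fwd; pos3(id55) recv 43: drop; pos4(id13) recv 55: fwd; pos5(id82) recv 13: drop; pos6(id63) recv 82: fwd; pos0(id18) recv 63: fwd
Round 2: pos3(id55) recv 99: fwd; pos5(id82) recv 55: drop; pos0(id18) recv 82: fwd; pos1(id99) recv 63: drop
Round 3: pos4(id13) recv 99: fwd; pos1(id99) recv 82: drop
Round 4: pos5(id82) recv 99: fwd
Round 5: pos6(id63) recv 99: fwd
Round 6: pos0(id18) recv 99: fwd
Round 7: pos1(id99) recv 99: ELECTED
Message ID 55 originates at pos 3; dropped at pos 5 in round 2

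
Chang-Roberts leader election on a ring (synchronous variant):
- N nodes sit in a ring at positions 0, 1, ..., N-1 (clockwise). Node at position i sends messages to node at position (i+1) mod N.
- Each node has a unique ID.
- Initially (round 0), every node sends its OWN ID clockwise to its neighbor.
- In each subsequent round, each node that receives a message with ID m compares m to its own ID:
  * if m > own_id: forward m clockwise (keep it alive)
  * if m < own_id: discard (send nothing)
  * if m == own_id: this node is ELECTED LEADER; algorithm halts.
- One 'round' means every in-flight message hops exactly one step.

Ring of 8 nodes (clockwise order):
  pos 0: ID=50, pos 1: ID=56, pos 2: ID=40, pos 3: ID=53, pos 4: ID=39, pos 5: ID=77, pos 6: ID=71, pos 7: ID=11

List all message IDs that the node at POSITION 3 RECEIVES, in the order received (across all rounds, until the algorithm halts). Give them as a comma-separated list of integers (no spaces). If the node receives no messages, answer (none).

Answer: 40,56,71,77

Derivation:
Round 1: pos1(id56) recv 50: drop; pos2(id40) recv 56: fwd; pos3(id53) recv 40: drop; pos4(id39) recv 53: fwd; pos5(id77) recv 39: drop; pos6(id71) recv 77: fwd; pos7(id11) recv 71: fwd; pos0(id50) recv 11: drop
Round 2: pos3(id53) recv 56: fwd; pos5(id77) recv 53: drop; pos7(id11) recv 77: fwd; pos0(id50) recv 71: fwd
Round 3: pos4(id39) recv 56: fwd; pos0(id50) recv 77: fwd; pos1(id56) recv 71: fwd
Round 4: pos5(id77) recv 56: drop; pos1(id56) recv 77: fwd; pos2(id40) recv 71: fwd
Round 5: pos2(id40) recv 77: fwd; pos3(id53) recv 71: fwd
Round 6: pos3(id53) recv 77: fwd; pos4(id39) recv 71: fwd
Round 7: pos4(id39) recv 77: fwd; pos5(id77) recv 71: drop
Round 8: pos5(id77) recv 77: ELECTED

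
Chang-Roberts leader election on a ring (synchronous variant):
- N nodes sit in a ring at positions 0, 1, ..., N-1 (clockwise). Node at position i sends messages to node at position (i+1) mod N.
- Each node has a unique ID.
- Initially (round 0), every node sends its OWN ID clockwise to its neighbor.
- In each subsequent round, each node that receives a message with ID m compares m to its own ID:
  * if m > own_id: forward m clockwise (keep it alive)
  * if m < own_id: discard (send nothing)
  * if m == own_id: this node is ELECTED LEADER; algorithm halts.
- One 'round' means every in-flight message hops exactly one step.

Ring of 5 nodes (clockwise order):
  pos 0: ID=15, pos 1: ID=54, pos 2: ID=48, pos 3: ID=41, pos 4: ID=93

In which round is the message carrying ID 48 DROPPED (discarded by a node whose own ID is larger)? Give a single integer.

Answer: 2

Derivation:
Round 1: pos1(id54) recv 15: drop; pos2(id48) recv 54: fwd; pos3(id41) recv 48: fwd; pos4(id93) recv 41: drop; pos0(id15) recv 93: fwd
Round 2: pos3(id41) recv 54: fwd; pos4(id93) recv 48: drop; pos1(id54) recv 93: fwd
Round 3: pos4(id93) recv 54: drop; pos2(id48) recv 93: fwd
Round 4: pos3(id41) recv 93: fwd
Round 5: pos4(id93) recv 93: ELECTED
Message ID 48 originates at pos 2; dropped at pos 4 in round 2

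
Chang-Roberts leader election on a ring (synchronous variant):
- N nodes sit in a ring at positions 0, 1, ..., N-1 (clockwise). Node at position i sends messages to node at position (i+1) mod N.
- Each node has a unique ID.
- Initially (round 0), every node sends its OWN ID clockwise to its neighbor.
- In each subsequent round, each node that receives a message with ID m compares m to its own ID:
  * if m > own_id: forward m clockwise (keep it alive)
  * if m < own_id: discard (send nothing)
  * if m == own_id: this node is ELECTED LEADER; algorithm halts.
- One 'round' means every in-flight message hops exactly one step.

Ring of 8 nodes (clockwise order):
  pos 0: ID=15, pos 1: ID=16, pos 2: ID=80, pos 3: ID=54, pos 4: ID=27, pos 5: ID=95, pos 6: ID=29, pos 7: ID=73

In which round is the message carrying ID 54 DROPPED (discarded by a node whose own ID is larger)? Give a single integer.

Answer: 2

Derivation:
Round 1: pos1(id16) recv 15: drop; pos2(id80) recv 16: drop; pos3(id54) recv 80: fwd; pos4(id27) recv 54: fwd; pos5(id95) recv 27: drop; pos6(id29) recv 95: fwd; pos7(id73) recv 29: drop; pos0(id15) recv 73: fwd
Round 2: pos4(id27) recv 80: fwd; pos5(id95) recv 54: drop; pos7(id73) recv 95: fwd; pos1(id16) recv 73: fwd
Round 3: pos5(id95) recv 80: drop; pos0(id15) recv 95: fwd; pos2(id80) recv 73: drop
Round 4: pos1(id16) recv 95: fwd
Round 5: pos2(id80) recv 95: fwd
Round 6: pos3(id54) recv 95: fwd
Round 7: pos4(id27) recv 95: fwd
Round 8: pos5(id95) recv 95: ELECTED
Message ID 54 originates at pos 3; dropped at pos 5 in round 2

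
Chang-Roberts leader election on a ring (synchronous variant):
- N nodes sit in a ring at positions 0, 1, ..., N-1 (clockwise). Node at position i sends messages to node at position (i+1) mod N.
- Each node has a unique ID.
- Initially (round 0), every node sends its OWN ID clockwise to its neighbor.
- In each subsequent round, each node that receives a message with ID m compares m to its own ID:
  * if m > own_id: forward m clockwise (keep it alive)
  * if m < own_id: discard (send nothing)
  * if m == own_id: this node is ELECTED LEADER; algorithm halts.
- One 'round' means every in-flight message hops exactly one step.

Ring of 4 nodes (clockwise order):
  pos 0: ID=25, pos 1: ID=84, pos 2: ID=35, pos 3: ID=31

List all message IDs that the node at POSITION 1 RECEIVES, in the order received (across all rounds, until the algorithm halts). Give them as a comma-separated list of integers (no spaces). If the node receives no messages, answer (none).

Round 1: pos1(id84) recv 25: drop; pos2(id35) recv 84: fwd; pos3(id31) recv 35: fwd; pos0(id25) recv 31: fwd
Round 2: pos3(id31) recv 84: fwd; pos0(id25) recv 35: fwd; pos1(id84) recv 31: drop
Round 3: pos0(id25) recv 84: fwd; pos1(id84) recv 35: drop
Round 4: pos1(id84) recv 84: ELECTED

Answer: 25,31,35,84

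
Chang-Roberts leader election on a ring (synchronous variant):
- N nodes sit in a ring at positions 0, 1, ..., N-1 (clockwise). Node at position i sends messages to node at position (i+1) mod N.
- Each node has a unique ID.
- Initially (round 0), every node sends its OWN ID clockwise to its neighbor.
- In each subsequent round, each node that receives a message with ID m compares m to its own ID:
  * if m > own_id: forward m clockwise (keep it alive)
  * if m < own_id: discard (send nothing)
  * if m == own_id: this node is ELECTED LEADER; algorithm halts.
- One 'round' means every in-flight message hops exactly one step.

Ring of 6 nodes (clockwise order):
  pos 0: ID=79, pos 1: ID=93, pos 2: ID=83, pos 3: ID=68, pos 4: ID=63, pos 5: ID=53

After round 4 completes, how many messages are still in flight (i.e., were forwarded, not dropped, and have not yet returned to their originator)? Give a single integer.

Round 1: pos1(id93) recv 79: drop; pos2(id83) recv 93: fwd; pos3(id68) recv 83: fwd; pos4(id63) recv 68: fwd; pos5(id53) recv 63: fwd; pos0(id79) recv 53: drop
Round 2: pos3(id68) recv 93: fwd; pos4(id63) recv 83: fwd; pos5(id53) recv 68: fwd; pos0(id79) recv 63: drop
Round 3: pos4(id63) recv 93: fwd; pos5(id53) recv 83: fwd; pos0(id79) recv 68: drop
Round 4: pos5(id53) recv 93: fwd; pos0(id79) recv 83: fwd
After round 4: 2 messages still in flight

Answer: 2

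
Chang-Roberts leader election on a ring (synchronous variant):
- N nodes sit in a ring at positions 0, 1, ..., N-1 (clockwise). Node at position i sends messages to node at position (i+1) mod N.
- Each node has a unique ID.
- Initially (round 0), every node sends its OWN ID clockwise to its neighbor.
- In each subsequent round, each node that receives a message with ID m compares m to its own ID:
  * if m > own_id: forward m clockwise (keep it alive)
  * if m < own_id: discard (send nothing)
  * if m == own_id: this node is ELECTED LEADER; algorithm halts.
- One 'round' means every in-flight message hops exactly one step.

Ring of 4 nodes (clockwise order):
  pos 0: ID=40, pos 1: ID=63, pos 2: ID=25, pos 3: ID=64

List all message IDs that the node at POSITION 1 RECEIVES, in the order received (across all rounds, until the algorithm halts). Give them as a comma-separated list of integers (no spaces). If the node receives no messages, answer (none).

Round 1: pos1(id63) recv 40: drop; pos2(id25) recv 63: fwd; pos3(id64) recv 25: drop; pos0(id40) recv 64: fwd
Round 2: pos3(id64) recv 63: drop; pos1(id63) recv 64: fwd
Round 3: pos2(id25) recv 64: fwd
Round 4: pos3(id64) recv 64: ELECTED

Answer: 40,64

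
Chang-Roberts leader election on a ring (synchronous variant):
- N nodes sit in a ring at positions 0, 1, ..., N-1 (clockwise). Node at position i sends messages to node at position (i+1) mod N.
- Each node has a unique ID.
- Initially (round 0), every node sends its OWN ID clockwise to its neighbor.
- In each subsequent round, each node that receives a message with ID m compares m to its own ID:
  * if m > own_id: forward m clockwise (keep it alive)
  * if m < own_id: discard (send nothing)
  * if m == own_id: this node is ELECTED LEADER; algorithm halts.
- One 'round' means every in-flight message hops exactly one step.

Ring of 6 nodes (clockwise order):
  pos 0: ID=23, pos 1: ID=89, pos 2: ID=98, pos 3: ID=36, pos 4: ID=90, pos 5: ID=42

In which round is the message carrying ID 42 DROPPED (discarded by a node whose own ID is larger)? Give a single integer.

Answer: 2

Derivation:
Round 1: pos1(id89) recv 23: drop; pos2(id98) recv 89: drop; pos3(id36) recv 98: fwd; pos4(id90) recv 36: drop; pos5(id42) recv 90: fwd; pos0(id23) recv 42: fwd
Round 2: pos4(id90) recv 98: fwd; pos0(id23) recv 90: fwd; pos1(id89) recv 42: drop
Round 3: pos5(id42) recv 98: fwd; pos1(id89) recv 90: fwd
Round 4: pos0(id23) recv 98: fwd; pos2(id98) recv 90: drop
Round 5: pos1(id89) recv 98: fwd
Round 6: pos2(id98) recv 98: ELECTED
Message ID 42 originates at pos 5; dropped at pos 1 in round 2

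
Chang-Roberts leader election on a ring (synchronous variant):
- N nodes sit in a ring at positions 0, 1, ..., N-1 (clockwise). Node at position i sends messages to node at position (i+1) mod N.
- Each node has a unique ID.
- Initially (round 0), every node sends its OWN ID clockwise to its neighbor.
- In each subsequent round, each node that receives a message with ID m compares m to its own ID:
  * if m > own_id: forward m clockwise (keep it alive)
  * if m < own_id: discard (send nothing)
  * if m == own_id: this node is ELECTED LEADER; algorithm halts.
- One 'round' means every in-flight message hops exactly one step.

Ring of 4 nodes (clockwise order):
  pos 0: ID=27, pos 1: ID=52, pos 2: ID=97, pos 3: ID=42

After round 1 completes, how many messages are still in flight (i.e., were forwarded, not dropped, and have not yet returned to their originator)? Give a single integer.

Round 1: pos1(id52) recv 27: drop; pos2(id97) recv 52: drop; pos3(id42) recv 97: fwd; pos0(id27) recv 42: fwd
After round 1: 2 messages still in flight

Answer: 2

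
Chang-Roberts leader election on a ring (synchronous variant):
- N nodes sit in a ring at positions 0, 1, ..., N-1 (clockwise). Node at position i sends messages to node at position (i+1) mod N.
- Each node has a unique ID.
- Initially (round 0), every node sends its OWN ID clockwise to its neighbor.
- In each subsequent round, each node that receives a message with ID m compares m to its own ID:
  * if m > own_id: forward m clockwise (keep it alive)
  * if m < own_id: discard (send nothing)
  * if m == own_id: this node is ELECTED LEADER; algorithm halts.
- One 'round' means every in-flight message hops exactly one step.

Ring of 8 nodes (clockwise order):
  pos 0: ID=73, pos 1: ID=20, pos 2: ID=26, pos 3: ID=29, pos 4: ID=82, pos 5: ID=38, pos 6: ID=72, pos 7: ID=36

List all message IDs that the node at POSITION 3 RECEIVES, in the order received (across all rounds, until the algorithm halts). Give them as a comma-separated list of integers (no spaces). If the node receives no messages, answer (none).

Round 1: pos1(id20) recv 73: fwd; pos2(id26) recv 20: drop; pos3(id29) recv 26: drop; pos4(id82) recv 29: drop; pos5(id38) recv 82: fwd; pos6(id72) recv 38: drop; pos7(id36) recv 72: fwd; pos0(id73) recv 36: drop
Round 2: pos2(id26) recv 73: fwd; pos6(id72) recv 82: fwd; pos0(id73) recv 72: drop
Round 3: pos3(id29) recv 73: fwd; pos7(id36) recv 82: fwd
Round 4: pos4(id82) recv 73: drop; pos0(id73) recv 82: fwd
Round 5: pos1(id20) recv 82: fwd
Round 6: pos2(id26) recv 82: fwd
Round 7: pos3(id29) recv 82: fwd
Round 8: pos4(id82) recv 82: ELECTED

Answer: 26,73,82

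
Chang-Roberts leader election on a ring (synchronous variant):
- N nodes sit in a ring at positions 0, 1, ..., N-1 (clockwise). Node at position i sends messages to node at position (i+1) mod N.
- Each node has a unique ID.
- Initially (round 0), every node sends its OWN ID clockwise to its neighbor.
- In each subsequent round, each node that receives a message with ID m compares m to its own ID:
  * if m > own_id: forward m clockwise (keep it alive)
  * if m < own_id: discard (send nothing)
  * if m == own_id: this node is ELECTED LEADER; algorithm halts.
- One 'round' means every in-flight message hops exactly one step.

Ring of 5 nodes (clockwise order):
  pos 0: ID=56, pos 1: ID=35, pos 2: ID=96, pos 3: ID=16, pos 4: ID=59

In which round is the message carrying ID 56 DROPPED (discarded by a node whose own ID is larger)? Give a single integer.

Answer: 2

Derivation:
Round 1: pos1(id35) recv 56: fwd; pos2(id96) recv 35: drop; pos3(id16) recv 96: fwd; pos4(id59) recv 16: drop; pos0(id56) recv 59: fwd
Round 2: pos2(id96) recv 56: drop; pos4(id59) recv 96: fwd; pos1(id35) recv 59: fwd
Round 3: pos0(id56) recv 96: fwd; pos2(id96) recv 59: drop
Round 4: pos1(id35) recv 96: fwd
Round 5: pos2(id96) recv 96: ELECTED
Message ID 56 originates at pos 0; dropped at pos 2 in round 2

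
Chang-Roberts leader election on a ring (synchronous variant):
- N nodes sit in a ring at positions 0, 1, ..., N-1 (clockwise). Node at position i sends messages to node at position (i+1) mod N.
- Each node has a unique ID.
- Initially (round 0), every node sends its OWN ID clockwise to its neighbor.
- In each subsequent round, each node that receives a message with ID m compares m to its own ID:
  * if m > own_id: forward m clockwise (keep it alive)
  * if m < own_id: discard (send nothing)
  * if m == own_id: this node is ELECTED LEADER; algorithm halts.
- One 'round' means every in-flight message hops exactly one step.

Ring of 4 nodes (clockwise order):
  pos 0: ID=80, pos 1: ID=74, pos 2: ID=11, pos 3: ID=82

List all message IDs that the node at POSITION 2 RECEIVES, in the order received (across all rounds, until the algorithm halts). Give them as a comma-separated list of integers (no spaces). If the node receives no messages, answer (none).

Answer: 74,80,82

Derivation:
Round 1: pos1(id74) recv 80: fwd; pos2(id11) recv 74: fwd; pos3(id82) recv 11: drop; pos0(id80) recv 82: fwd
Round 2: pos2(id11) recv 80: fwd; pos3(id82) recv 74: drop; pos1(id74) recv 82: fwd
Round 3: pos3(id82) recv 80: drop; pos2(id11) recv 82: fwd
Round 4: pos3(id82) recv 82: ELECTED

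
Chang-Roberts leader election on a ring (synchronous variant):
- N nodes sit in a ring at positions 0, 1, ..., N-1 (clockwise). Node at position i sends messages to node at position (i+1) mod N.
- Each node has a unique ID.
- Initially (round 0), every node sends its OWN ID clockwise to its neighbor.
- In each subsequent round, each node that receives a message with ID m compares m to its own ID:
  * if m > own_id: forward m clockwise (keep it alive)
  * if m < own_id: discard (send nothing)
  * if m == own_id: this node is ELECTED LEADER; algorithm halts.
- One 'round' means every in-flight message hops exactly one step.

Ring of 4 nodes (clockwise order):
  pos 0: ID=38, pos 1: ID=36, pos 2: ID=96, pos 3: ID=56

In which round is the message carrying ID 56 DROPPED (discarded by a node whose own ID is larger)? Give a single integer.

Round 1: pos1(id36) recv 38: fwd; pos2(id96) recv 36: drop; pos3(id56) recv 96: fwd; pos0(id38) recv 56: fwd
Round 2: pos2(id96) recv 38: drop; pos0(id38) recv 96: fwd; pos1(id36) recv 56: fwd
Round 3: pos1(id36) recv 96: fwd; pos2(id96) recv 56: drop
Round 4: pos2(id96) recv 96: ELECTED
Message ID 56 originates at pos 3; dropped at pos 2 in round 3

Answer: 3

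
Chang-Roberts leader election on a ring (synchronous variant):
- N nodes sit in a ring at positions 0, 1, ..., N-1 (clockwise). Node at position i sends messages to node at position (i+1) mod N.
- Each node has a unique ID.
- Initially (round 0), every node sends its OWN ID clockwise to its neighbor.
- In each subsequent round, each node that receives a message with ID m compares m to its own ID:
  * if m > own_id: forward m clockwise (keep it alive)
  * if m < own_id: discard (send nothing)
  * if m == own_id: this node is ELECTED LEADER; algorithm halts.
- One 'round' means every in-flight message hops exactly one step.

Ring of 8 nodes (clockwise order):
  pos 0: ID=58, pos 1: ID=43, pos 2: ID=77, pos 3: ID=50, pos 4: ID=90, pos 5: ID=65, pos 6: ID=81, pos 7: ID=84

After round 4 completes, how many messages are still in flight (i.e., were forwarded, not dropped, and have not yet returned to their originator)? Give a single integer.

Answer: 2

Derivation:
Round 1: pos1(id43) recv 58: fwd; pos2(id77) recv 43: drop; pos3(id50) recv 77: fwd; pos4(id90) recv 50: drop; pos5(id65) recv 90: fwd; pos6(id81) recv 65: drop; pos7(id84) recv 81: drop; pos0(id58) recv 84: fwd
Round 2: pos2(id77) recv 58: drop; pos4(id90) recv 77: drop; pos6(id81) recv 90: fwd; pos1(id43) recv 84: fwd
Round 3: pos7(id84) recv 90: fwd; pos2(id77) recv 84: fwd
Round 4: pos0(id58) recv 90: fwd; pos3(id50) recv 84: fwd
After round 4: 2 messages still in flight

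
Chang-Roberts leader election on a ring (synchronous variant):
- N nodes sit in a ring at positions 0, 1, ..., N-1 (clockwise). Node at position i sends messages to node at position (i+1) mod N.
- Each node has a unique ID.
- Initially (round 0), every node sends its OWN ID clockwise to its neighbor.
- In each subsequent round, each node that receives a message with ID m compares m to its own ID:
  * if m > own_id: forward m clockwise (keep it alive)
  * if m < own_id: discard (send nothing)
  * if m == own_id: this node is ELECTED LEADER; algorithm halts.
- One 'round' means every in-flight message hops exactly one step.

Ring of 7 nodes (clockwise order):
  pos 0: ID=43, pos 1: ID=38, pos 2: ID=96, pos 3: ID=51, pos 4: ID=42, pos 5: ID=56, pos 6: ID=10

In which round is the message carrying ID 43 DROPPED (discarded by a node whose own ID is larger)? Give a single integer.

Round 1: pos1(id38) recv 43: fwd; pos2(id96) recv 38: drop; pos3(id51) recv 96: fwd; pos4(id42) recv 51: fwd; pos5(id56) recv 42: drop; pos6(id10) recv 56: fwd; pos0(id43) recv 10: drop
Round 2: pos2(id96) recv 43: drop; pos4(id42) recv 96: fwd; pos5(id56) recv 51: drop; pos0(id43) recv 56: fwd
Round 3: pos5(id56) recv 96: fwd; pos1(id38) recv 56: fwd
Round 4: pos6(id10) recv 96: fwd; pos2(id96) recv 56: drop
Round 5: pos0(id43) recv 96: fwd
Round 6: pos1(id38) recv 96: fwd
Round 7: pos2(id96) recv 96: ELECTED
Message ID 43 originates at pos 0; dropped at pos 2 in round 2

Answer: 2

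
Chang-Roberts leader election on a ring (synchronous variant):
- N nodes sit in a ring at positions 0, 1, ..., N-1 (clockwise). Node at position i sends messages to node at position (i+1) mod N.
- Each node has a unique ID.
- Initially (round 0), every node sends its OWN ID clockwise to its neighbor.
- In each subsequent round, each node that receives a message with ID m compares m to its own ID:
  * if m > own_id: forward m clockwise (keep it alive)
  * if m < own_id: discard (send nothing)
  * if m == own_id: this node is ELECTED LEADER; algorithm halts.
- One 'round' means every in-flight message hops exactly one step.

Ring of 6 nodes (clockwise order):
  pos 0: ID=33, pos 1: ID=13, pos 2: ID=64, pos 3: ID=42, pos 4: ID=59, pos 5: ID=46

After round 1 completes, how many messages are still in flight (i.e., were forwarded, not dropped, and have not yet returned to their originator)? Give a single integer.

Round 1: pos1(id13) recv 33: fwd; pos2(id64) recv 13: drop; pos3(id42) recv 64: fwd; pos4(id59) recv 42: drop; pos5(id46) recv 59: fwd; pos0(id33) recv 46: fwd
After round 1: 4 messages still in flight

Answer: 4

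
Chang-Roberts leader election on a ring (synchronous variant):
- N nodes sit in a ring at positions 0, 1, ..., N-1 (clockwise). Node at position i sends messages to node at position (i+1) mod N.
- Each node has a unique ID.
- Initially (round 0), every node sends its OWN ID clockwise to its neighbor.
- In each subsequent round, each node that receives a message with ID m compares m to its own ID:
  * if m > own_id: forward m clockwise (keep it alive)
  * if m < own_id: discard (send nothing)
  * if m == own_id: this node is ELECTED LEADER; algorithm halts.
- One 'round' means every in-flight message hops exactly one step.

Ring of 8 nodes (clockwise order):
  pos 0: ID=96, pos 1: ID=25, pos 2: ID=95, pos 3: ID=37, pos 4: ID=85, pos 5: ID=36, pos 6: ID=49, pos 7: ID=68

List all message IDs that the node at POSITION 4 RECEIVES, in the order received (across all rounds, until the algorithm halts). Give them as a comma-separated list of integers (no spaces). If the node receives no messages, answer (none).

Round 1: pos1(id25) recv 96: fwd; pos2(id95) recv 25: drop; pos3(id37) recv 95: fwd; pos4(id85) recv 37: drop; pos5(id36) recv 85: fwd; pos6(id49) recv 36: drop; pos7(id68) recv 49: drop; pos0(id96) recv 68: drop
Round 2: pos2(id95) recv 96: fwd; pos4(id85) recv 95: fwd; pos6(id49) recv 85: fwd
Round 3: pos3(id37) recv 96: fwd; pos5(id36) recv 95: fwd; pos7(id68) recv 85: fwd
Round 4: pos4(id85) recv 96: fwd; pos6(id49) recv 95: fwd; pos0(id96) recv 85: drop
Round 5: pos5(id36) recv 96: fwd; pos7(id68) recv 95: fwd
Round 6: pos6(id49) recv 96: fwd; pos0(id96) recv 95: drop
Round 7: pos7(id68) recv 96: fwd
Round 8: pos0(id96) recv 96: ELECTED

Answer: 37,95,96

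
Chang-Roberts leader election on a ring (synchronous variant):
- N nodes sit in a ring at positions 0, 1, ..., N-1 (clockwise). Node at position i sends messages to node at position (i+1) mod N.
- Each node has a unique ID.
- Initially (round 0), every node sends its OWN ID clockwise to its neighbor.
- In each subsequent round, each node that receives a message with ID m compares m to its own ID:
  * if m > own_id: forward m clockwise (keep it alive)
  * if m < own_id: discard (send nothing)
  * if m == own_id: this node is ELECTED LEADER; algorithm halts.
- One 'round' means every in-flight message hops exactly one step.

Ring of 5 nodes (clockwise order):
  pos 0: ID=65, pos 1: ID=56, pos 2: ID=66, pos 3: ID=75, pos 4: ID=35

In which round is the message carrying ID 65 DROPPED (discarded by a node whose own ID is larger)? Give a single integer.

Answer: 2

Derivation:
Round 1: pos1(id56) recv 65: fwd; pos2(id66) recv 56: drop; pos3(id75) recv 66: drop; pos4(id35) recv 75: fwd; pos0(id65) recv 35: drop
Round 2: pos2(id66) recv 65: drop; pos0(id65) recv 75: fwd
Round 3: pos1(id56) recv 75: fwd
Round 4: pos2(id66) recv 75: fwd
Round 5: pos3(id75) recv 75: ELECTED
Message ID 65 originates at pos 0; dropped at pos 2 in round 2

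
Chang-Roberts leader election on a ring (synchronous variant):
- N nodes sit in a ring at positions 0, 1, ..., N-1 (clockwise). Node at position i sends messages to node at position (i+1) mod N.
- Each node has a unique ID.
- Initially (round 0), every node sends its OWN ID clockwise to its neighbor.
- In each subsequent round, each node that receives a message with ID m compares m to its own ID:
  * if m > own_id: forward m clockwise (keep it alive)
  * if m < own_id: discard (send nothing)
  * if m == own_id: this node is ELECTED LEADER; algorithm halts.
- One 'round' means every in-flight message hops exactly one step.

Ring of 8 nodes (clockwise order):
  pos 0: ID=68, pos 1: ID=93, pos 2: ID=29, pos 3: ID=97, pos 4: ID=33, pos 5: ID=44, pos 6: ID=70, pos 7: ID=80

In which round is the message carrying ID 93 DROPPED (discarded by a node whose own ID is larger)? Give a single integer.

Answer: 2

Derivation:
Round 1: pos1(id93) recv 68: drop; pos2(id29) recv 93: fwd; pos3(id97) recv 29: drop; pos4(id33) recv 97: fwd; pos5(id44) recv 33: drop; pos6(id70) recv 44: drop; pos7(id80) recv 70: drop; pos0(id68) recv 80: fwd
Round 2: pos3(id97) recv 93: drop; pos5(id44) recv 97: fwd; pos1(id93) recv 80: drop
Round 3: pos6(id70) recv 97: fwd
Round 4: pos7(id80) recv 97: fwd
Round 5: pos0(id68) recv 97: fwd
Round 6: pos1(id93) recv 97: fwd
Round 7: pos2(id29) recv 97: fwd
Round 8: pos3(id97) recv 97: ELECTED
Message ID 93 originates at pos 1; dropped at pos 3 in round 2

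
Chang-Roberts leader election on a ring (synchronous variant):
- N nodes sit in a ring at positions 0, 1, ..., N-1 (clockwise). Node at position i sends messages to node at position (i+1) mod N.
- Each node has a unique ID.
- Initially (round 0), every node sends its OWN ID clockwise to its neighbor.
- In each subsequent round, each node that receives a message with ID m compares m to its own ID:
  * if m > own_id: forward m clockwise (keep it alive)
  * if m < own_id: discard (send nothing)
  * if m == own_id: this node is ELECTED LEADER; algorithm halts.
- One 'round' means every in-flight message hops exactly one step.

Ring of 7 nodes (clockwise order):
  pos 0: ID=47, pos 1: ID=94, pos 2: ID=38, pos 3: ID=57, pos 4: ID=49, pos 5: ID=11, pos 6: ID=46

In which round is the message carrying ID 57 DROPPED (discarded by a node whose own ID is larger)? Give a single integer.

Round 1: pos1(id94) recv 47: drop; pos2(id38) recv 94: fwd; pos3(id57) recv 38: drop; pos4(id49) recv 57: fwd; pos5(id11) recv 49: fwd; pos6(id46) recv 11: drop; pos0(id47) recv 46: drop
Round 2: pos3(id57) recv 94: fwd; pos5(id11) recv 57: fwd; pos6(id46) recv 49: fwd
Round 3: pos4(id49) recv 94: fwd; pos6(id46) recv 57: fwd; pos0(id47) recv 49: fwd
Round 4: pos5(id11) recv 94: fwd; pos0(id47) recv 57: fwd; pos1(id94) recv 49: drop
Round 5: pos6(id46) recv 94: fwd; pos1(id94) recv 57: drop
Round 6: pos0(id47) recv 94: fwd
Round 7: pos1(id94) recv 94: ELECTED
Message ID 57 originates at pos 3; dropped at pos 1 in round 5

Answer: 5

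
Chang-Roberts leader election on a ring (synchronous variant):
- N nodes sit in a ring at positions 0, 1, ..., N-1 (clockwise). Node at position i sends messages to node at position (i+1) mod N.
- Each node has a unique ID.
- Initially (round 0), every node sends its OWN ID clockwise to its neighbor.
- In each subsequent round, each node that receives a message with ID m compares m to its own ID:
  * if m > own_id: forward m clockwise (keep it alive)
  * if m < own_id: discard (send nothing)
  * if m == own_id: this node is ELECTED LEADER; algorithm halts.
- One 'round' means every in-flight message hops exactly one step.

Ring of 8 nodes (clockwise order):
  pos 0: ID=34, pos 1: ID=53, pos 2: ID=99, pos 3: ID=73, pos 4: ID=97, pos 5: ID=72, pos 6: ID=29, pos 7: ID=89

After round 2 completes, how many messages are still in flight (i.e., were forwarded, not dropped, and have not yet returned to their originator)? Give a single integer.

Answer: 3

Derivation:
Round 1: pos1(id53) recv 34: drop; pos2(id99) recv 53: drop; pos3(id73) recv 99: fwd; pos4(id97) recv 73: drop; pos5(id72) recv 97: fwd; pos6(id29) recv 72: fwd; pos7(id89) recv 29: drop; pos0(id34) recv 89: fwd
Round 2: pos4(id97) recv 99: fwd; pos6(id29) recv 97: fwd; pos7(id89) recv 72: drop; pos1(id53) recv 89: fwd
After round 2: 3 messages still in flight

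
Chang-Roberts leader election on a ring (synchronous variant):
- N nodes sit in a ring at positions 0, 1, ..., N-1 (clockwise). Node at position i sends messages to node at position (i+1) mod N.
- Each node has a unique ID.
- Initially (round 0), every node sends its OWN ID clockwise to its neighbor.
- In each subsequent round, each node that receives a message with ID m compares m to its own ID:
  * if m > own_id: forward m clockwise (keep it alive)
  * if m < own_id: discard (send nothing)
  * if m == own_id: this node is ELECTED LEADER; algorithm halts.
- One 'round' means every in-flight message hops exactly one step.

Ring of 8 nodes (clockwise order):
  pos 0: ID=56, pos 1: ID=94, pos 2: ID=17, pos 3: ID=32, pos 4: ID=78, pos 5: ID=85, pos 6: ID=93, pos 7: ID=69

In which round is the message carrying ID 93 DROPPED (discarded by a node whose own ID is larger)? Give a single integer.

Round 1: pos1(id94) recv 56: drop; pos2(id17) recv 94: fwd; pos3(id32) recv 17: drop; pos4(id78) recv 32: drop; pos5(id85) recv 78: drop; pos6(id93) recv 85: drop; pos7(id69) recv 93: fwd; pos0(id56) recv 69: fwd
Round 2: pos3(id32) recv 94: fwd; pos0(id56) recv 93: fwd; pos1(id94) recv 69: drop
Round 3: pos4(id78) recv 94: fwd; pos1(id94) recv 93: drop
Round 4: pos5(id85) recv 94: fwd
Round 5: pos6(id93) recv 94: fwd
Round 6: pos7(id69) recv 94: fwd
Round 7: pos0(id56) recv 94: fwd
Round 8: pos1(id94) recv 94: ELECTED
Message ID 93 originates at pos 6; dropped at pos 1 in round 3

Answer: 3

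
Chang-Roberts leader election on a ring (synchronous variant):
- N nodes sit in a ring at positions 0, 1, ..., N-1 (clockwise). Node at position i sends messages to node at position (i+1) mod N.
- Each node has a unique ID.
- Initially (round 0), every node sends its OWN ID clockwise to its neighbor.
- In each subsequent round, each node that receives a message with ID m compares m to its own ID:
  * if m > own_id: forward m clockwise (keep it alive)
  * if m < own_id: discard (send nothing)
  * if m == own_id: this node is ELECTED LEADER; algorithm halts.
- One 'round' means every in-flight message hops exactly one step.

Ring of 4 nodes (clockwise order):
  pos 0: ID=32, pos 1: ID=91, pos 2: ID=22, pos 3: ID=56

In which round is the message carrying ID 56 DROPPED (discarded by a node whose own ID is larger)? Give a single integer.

Round 1: pos1(id91) recv 32: drop; pos2(id22) recv 91: fwd; pos3(id56) recv 22: drop; pos0(id32) recv 56: fwd
Round 2: pos3(id56) recv 91: fwd; pos1(id91) recv 56: drop
Round 3: pos0(id32) recv 91: fwd
Round 4: pos1(id91) recv 91: ELECTED
Message ID 56 originates at pos 3; dropped at pos 1 in round 2

Answer: 2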